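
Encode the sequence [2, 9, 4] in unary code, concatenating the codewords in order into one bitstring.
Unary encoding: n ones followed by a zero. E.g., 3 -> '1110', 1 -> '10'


Encode each number as n ones followed by a terminating 0:
  2 -> 110 (3 bits)
  9 -> 1111111110 (10 bits)
  4 -> 11110 (5 bits)
Total length = 3 + 10 + 5 = 18 bits.

Unary([2, 9, 4]) = 110111111111011110 (18 bits)


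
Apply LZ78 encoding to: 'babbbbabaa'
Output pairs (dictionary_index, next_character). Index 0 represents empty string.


LZ78 encoding steps:
Dictionary: {0: ''}
Step 1: w='' (idx 0), next='b' -> output (0, 'b'), add 'b' as idx 1
Step 2: w='' (idx 0), next='a' -> output (0, 'a'), add 'a' as idx 2
Step 3: w='b' (idx 1), next='b' -> output (1, 'b'), add 'bb' as idx 3
Step 4: w='bb' (idx 3), next='a' -> output (3, 'a'), add 'bba' as idx 4
Step 5: w='b' (idx 1), next='a' -> output (1, 'a'), add 'ba' as idx 5
Step 6: w='a' (idx 2), end of input -> output (2, '')


Encoded: [(0, 'b'), (0, 'a'), (1, 'b'), (3, 'a'), (1, 'a'), (2, '')]


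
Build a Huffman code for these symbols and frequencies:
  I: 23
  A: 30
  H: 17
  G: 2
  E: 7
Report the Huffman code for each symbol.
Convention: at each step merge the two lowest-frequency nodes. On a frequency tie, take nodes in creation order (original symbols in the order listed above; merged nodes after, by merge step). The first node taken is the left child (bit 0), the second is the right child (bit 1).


Huffman tree construction:
Step 1: Merge G(2) + E(7) = 9
Step 2: Merge (G+E)(9) + H(17) = 26
Step 3: Merge I(23) + ((G+E)+H)(26) = 49
Step 4: Merge A(30) + (I+((G+E)+H))(49) = 79
Read each symbol's code off the tree from the root (left child = 0, right child = 1).

Codes:
  I: 10 (length 2)
  A: 0 (length 1)
  H: 111 (length 3)
  G: 1100 (length 4)
  E: 1101 (length 4)
Average code length: 163/79 = 2.0633 bits/symbol


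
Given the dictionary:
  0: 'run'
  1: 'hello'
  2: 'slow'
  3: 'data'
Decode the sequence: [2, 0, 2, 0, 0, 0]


Look up each index in the dictionary:
  2 -> 'slow'
  0 -> 'run'
  2 -> 'slow'
  0 -> 'run'
  0 -> 'run'
  0 -> 'run'

Decoded: "slow run slow run run run"


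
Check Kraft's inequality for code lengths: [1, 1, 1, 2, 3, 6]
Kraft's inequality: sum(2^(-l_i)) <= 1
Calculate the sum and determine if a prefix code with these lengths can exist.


Sum = 2^(-1) + 2^(-1) + 2^(-1) + 2^(-2) + 2^(-3) + 2^(-6)
    = 0.5 + 0.5 + 0.5 + 0.25 + 0.125 + 0.015625
    = 121/64 = 1.890625
Since 1.890625 > 1, Kraft's inequality is NOT satisfied.
A prefix code with these lengths CANNOT exist.

Kraft sum = 1.890625. Not satisfied.


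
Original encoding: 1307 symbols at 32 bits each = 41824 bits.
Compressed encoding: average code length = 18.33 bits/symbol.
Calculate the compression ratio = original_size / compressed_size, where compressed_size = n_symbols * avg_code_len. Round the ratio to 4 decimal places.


original_size = n_symbols * orig_bits = 1307 * 32 = 41824 bits
compressed_size = n_symbols * avg_code_len = 1307 * 18.33 = 23957.31 bits
ratio = original_size / compressed_size = 41824 / 23957.31 = 1.7458

Compression ratio = 1.7458


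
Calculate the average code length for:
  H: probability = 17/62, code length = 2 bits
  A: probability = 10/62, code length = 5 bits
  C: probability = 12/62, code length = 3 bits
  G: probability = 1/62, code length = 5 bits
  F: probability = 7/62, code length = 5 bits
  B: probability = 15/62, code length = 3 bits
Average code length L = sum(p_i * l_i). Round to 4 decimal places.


Weighted contributions p_i * l_i:
  H: (17/62) * 2 = 34/62
  A: (10/62) * 5 = 50/62
  C: (12/62) * 3 = 36/62
  G: (1/62) * 5 = 5/62
  F: (7/62) * 5 = 35/62
  B: (15/62) * 3 = 45/62
Sum = (34 + 50 + 36 + 5 + 35 + 45)/62 = 205/62

L = 205/62 = 3.3065 bits/symbol


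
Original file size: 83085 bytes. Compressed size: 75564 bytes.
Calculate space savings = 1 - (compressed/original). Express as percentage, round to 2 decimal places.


ratio = compressed/original = 75564/83085 = 0.909478
savings = 1 - ratio = 1 - 0.909478 = 0.090522
as a percentage: 0.090522 * 100 = 9.05%

Space savings = 1 - 75564/83085 = 9.05%


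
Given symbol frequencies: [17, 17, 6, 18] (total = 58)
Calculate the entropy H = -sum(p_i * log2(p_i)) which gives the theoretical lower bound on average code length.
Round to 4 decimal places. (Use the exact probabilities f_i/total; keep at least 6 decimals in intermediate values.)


Per-symbol terms -p_i * log2(p_i) with p_i = f_i/58:
  p = 17/58 = 0.293103: log2(p) = -1.770518, -p*log2(p) = 0.518945
  p = 17/58 = 0.293103: log2(p) = -1.770518, -p*log2(p) = 0.518945
  p = 6/58 = 0.103448: log2(p) = -3.273018, -p*log2(p) = 0.338588
  p = 18/58 = 0.310345: log2(p) = -1.688056, -p*log2(p) = 0.523879
H = 0.518945 + 0.518945 + 0.338588 + 0.523879 = 1.900357

H = 1.9004 bits/symbol


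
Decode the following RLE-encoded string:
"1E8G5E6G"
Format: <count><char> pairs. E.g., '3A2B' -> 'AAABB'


Expanding each <count><char> pair:
  1E -> 'E'
  8G -> 'GGGGGGGG'
  5E -> 'EEEEE'
  6G -> 'GGGGGG'

Decoded = EGGGGGGGGEEEEEGGGGGG


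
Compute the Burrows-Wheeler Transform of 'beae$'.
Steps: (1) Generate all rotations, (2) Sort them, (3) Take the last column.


Rotations (sorted):
  0: $beae -> last char: e
  1: ae$be -> last char: e
  2: beae$ -> last char: $
  3: e$bea -> last char: a
  4: eae$b -> last char: b


BWT = ee$ab


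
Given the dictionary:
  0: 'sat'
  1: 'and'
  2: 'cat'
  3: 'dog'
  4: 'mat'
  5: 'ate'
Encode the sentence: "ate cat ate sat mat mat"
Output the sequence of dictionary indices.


Look up each word in the dictionary:
  'ate' -> 5
  'cat' -> 2
  'ate' -> 5
  'sat' -> 0
  'mat' -> 4
  'mat' -> 4

Encoded: [5, 2, 5, 0, 4, 4]


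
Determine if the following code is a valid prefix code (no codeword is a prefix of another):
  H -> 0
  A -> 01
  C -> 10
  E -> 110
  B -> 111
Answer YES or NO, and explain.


Checking each pair (does one codeword prefix another?):
  H='0' vs A='01': prefix -- VIOLATION

NO -- this is NOT a valid prefix code. H (0) is a prefix of A (01).


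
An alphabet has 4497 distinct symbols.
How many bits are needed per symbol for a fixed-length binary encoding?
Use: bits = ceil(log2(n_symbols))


log2(4497) = 12.1347
Bracket: 2^12 = 4096 < 4497 <= 2^13 = 8192
So ceil(log2(4497)) = 13

bits = ceil(log2(4497)) = ceil(12.1347) = 13 bits


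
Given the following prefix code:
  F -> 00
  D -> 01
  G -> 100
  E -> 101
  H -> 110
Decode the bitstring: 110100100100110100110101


Decoding step by step:
Bits 110 -> H
Bits 100 -> G
Bits 100 -> G
Bits 100 -> G
Bits 110 -> H
Bits 100 -> G
Bits 110 -> H
Bits 101 -> E


Decoded message: HGGGHGHE


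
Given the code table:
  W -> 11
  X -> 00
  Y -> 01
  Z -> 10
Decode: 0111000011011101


Decoding:
01 -> Y
11 -> W
00 -> X
00 -> X
11 -> W
01 -> Y
11 -> W
01 -> Y


Result: YWXXWYWY


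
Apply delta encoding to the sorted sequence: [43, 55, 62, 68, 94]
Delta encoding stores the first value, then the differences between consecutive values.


First value: 43
Deltas:
  55 - 43 = 12
  62 - 55 = 7
  68 - 62 = 6
  94 - 68 = 26


Delta encoded: [43, 12, 7, 6, 26]


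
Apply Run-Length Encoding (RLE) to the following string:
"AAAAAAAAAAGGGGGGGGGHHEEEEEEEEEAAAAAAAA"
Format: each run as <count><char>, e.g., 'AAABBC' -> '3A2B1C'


Scanning runs left to right:
  i=0: run of 'A' x 10 -> '10A'
  i=10: run of 'G' x 9 -> '9G'
  i=19: run of 'H' x 2 -> '2H'
  i=21: run of 'E' x 9 -> '9E'
  i=30: run of 'A' x 8 -> '8A'

RLE = 10A9G2H9E8A


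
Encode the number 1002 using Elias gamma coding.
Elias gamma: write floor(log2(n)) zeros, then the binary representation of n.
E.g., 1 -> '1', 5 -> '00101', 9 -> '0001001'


num_bits = floor(log2(1002)) + 1 = 10
leading_zeros = num_bits - 1 = 9
binary(1002) = 1111101010

Elias gamma(1002) = '000000000' + '1111101010' = 0000000001111101010 (19 bits)


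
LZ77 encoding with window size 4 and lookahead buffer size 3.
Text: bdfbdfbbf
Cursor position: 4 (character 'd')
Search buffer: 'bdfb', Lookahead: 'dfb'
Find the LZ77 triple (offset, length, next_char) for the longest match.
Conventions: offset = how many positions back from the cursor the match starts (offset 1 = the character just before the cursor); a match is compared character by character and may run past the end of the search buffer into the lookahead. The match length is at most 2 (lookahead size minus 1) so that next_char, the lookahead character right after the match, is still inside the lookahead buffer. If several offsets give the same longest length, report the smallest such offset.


Try each offset into the search buffer:
  offset=1 (pos 3, char 'b'): match length 0
  offset=2 (pos 2, char 'f'): match length 0
  offset=3 (pos 1, char 'd'): match length 2
  offset=4 (pos 0, char 'b'): match length 0
Longest match has length 2 at offset 3.
next_char = character at position 4 + 2 = 6 -> 'b'

Best match: offset=3, length=2 (matching 'df' starting at position 1)
LZ77 triple: (3, 2, 'b')


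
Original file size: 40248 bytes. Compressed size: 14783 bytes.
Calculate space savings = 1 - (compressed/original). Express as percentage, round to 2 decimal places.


ratio = compressed/original = 14783/40248 = 0.367298
savings = 1 - ratio = 1 - 0.367298 = 0.632702
as a percentage: 0.632702 * 100 = 63.27%

Space savings = 1 - 14783/40248 = 63.27%


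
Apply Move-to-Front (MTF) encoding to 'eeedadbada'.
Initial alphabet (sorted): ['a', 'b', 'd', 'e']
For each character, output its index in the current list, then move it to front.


MTF encoding:
'e': index 3 in ['a', 'b', 'd', 'e'] -> ['e', 'a', 'b', 'd']
'e': index 0 in ['e', 'a', 'b', 'd'] -> ['e', 'a', 'b', 'd']
'e': index 0 in ['e', 'a', 'b', 'd'] -> ['e', 'a', 'b', 'd']
'd': index 3 in ['e', 'a', 'b', 'd'] -> ['d', 'e', 'a', 'b']
'a': index 2 in ['d', 'e', 'a', 'b'] -> ['a', 'd', 'e', 'b']
'd': index 1 in ['a', 'd', 'e', 'b'] -> ['d', 'a', 'e', 'b']
'b': index 3 in ['d', 'a', 'e', 'b'] -> ['b', 'd', 'a', 'e']
'a': index 2 in ['b', 'd', 'a', 'e'] -> ['a', 'b', 'd', 'e']
'd': index 2 in ['a', 'b', 'd', 'e'] -> ['d', 'a', 'b', 'e']
'a': index 1 in ['d', 'a', 'b', 'e'] -> ['a', 'd', 'b', 'e']


Output: [3, 0, 0, 3, 2, 1, 3, 2, 2, 1]


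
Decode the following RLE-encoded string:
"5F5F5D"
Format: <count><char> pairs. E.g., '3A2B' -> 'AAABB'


Expanding each <count><char> pair:
  5F -> 'FFFFF'
  5F -> 'FFFFF'
  5D -> 'DDDDD'

Decoded = FFFFFFFFFFDDDDD


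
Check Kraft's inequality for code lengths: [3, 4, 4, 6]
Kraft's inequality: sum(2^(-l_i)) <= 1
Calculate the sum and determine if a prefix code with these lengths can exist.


Sum = 2^(-3) + 2^(-4) + 2^(-4) + 2^(-6)
    = 0.125 + 0.0625 + 0.0625 + 0.015625
    = 17/64 = 0.265625
Since 0.265625 <= 1, Kraft's inequality IS satisfied.
A prefix code with these lengths CAN exist.

Kraft sum = 0.265625. Satisfied.


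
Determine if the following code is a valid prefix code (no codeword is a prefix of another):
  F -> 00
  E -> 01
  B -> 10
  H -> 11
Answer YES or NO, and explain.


Checking each pair (does one codeword prefix another?):
  F='00' vs E='01': no prefix
  F='00' vs B='10': no prefix
  F='00' vs H='11': no prefix
  E='01' vs F='00': no prefix
  E='01' vs B='10': no prefix
  E='01' vs H='11': no prefix
  B='10' vs F='00': no prefix
  B='10' vs E='01': no prefix
  B='10' vs H='11': no prefix
  H='11' vs F='00': no prefix
  H='11' vs E='01': no prefix
  H='11' vs B='10': no prefix
No violation found over all pairs.

YES -- this is a valid prefix code. No codeword is a prefix of any other codeword.


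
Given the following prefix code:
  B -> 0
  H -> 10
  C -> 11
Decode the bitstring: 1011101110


Decoding step by step:
Bits 10 -> H
Bits 11 -> C
Bits 10 -> H
Bits 11 -> C
Bits 10 -> H


Decoded message: HCHCH


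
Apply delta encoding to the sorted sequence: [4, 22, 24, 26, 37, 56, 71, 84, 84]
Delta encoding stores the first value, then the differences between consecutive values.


First value: 4
Deltas:
  22 - 4 = 18
  24 - 22 = 2
  26 - 24 = 2
  37 - 26 = 11
  56 - 37 = 19
  71 - 56 = 15
  84 - 71 = 13
  84 - 84 = 0


Delta encoded: [4, 18, 2, 2, 11, 19, 15, 13, 0]


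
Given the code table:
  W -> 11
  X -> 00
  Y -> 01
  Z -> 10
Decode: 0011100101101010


Decoding:
00 -> X
11 -> W
10 -> Z
01 -> Y
01 -> Y
10 -> Z
10 -> Z
10 -> Z


Result: XWZYYZZZ


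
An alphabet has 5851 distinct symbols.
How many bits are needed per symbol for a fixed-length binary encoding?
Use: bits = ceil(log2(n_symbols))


log2(5851) = 12.5145
Bracket: 2^12 = 4096 < 5851 <= 2^13 = 8192
So ceil(log2(5851)) = 13

bits = ceil(log2(5851)) = ceil(12.5145) = 13 bits


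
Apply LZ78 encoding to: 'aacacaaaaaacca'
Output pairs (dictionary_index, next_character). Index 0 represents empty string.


LZ78 encoding steps:
Dictionary: {0: ''}
Step 1: w='' (idx 0), next='a' -> output (0, 'a'), add 'a' as idx 1
Step 2: w='a' (idx 1), next='c' -> output (1, 'c'), add 'ac' as idx 2
Step 3: w='ac' (idx 2), next='a' -> output (2, 'a'), add 'aca' as idx 3
Step 4: w='a' (idx 1), next='a' -> output (1, 'a'), add 'aa' as idx 4
Step 5: w='aa' (idx 4), next='a' -> output (4, 'a'), add 'aaa' as idx 5
Step 6: w='' (idx 0), next='c' -> output (0, 'c'), add 'c' as idx 6
Step 7: w='c' (idx 6), next='a' -> output (6, 'a'), add 'ca' as idx 7


Encoded: [(0, 'a'), (1, 'c'), (2, 'a'), (1, 'a'), (4, 'a'), (0, 'c'), (6, 'a')]


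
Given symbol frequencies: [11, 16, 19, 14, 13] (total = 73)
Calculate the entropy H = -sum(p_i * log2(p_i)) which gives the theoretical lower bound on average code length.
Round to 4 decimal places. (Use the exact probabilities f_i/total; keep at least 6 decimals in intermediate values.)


Per-symbol terms -p_i * log2(p_i) with p_i = f_i/73:
  p = 11/73 = 0.150685: log2(p) = -2.730393, -p*log2(p) = 0.411429
  p = 16/73 = 0.219178: log2(p) = -2.189825, -p*log2(p) = 0.479962
  p = 19/73 = 0.260274: log2(p) = -1.941897, -p*log2(p) = 0.505425
  p = 14/73 = 0.191781: log2(p) = -2.382470, -p*log2(p) = 0.456912
  p = 13/73 = 0.178082: log2(p) = -2.489385, -p*log2(p) = 0.443315
H = 0.411429 + 0.479962 + 0.505425 + 0.456912 + 0.443315 = 2.297043

H = 2.297 bits/symbol


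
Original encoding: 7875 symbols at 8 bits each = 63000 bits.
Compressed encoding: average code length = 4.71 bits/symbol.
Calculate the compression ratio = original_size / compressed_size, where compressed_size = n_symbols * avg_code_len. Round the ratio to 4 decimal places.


original_size = n_symbols * orig_bits = 7875 * 8 = 63000 bits
compressed_size = n_symbols * avg_code_len = 7875 * 4.71 = 37091.25 bits
ratio = original_size / compressed_size = 63000 / 37091.25 = 1.6985

Compression ratio = 1.6985


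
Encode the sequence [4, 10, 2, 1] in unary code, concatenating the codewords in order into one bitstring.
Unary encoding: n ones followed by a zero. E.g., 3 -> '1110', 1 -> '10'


Encode each number as n ones followed by a terminating 0:
  4 -> 11110 (5 bits)
  10 -> 11111111110 (11 bits)
  2 -> 110 (3 bits)
  1 -> 10 (2 bits)
Total length = 5 + 11 + 3 + 2 = 21 bits.

Unary([4, 10, 2, 1]) = 111101111111111011010 (21 bits)


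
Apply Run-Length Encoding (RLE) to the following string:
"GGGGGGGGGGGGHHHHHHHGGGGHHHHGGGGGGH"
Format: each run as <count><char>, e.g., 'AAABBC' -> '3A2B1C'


Scanning runs left to right:
  i=0: run of 'G' x 12 -> '12G'
  i=12: run of 'H' x 7 -> '7H'
  i=19: run of 'G' x 4 -> '4G'
  i=23: run of 'H' x 4 -> '4H'
  i=27: run of 'G' x 6 -> '6G'
  i=33: run of 'H' x 1 -> '1H'

RLE = 12G7H4G4H6G1H


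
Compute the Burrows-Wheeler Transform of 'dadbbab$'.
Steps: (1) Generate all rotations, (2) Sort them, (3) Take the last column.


Rotations (sorted):
  0: $dadbbab -> last char: b
  1: ab$dadbb -> last char: b
  2: adbbab$d -> last char: d
  3: b$dadbba -> last char: a
  4: bab$dadb -> last char: b
  5: bbab$dad -> last char: d
  6: dadbbab$ -> last char: $
  7: dbbab$da -> last char: a


BWT = bbdabd$a


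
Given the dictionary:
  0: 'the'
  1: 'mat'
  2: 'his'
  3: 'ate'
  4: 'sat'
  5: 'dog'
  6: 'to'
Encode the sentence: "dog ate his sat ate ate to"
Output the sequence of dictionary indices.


Look up each word in the dictionary:
  'dog' -> 5
  'ate' -> 3
  'his' -> 2
  'sat' -> 4
  'ate' -> 3
  'ate' -> 3
  'to' -> 6

Encoded: [5, 3, 2, 4, 3, 3, 6]


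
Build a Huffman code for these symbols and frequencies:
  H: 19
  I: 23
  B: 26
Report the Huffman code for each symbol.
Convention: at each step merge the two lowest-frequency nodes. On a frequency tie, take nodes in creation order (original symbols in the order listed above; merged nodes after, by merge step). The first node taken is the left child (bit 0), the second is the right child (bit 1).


Huffman tree construction:
Step 1: Merge H(19) + I(23) = 42
Step 2: Merge B(26) + (H+I)(42) = 68
Read each symbol's code off the tree from the root (left child = 0, right child = 1).

Codes:
  H: 10 (length 2)
  I: 11 (length 2)
  B: 0 (length 1)
Average code length: 110/68 = 1.6176 bits/symbol


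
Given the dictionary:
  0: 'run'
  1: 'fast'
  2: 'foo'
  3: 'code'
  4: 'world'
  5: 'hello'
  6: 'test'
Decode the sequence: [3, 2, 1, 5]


Look up each index in the dictionary:
  3 -> 'code'
  2 -> 'foo'
  1 -> 'fast'
  5 -> 'hello'

Decoded: "code foo fast hello"


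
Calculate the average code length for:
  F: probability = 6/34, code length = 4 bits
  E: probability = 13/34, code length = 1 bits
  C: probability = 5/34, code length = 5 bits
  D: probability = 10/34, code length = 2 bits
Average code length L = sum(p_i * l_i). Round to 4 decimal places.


Weighted contributions p_i * l_i:
  F: (6/34) * 4 = 24/34
  E: (13/34) * 1 = 13/34
  C: (5/34) * 5 = 25/34
  D: (10/34) * 2 = 20/34
Sum = (24 + 13 + 25 + 20)/34 = 82/34

L = 82/34 = 2.4118 bits/symbol


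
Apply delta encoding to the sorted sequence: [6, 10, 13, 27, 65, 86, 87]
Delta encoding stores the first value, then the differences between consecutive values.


First value: 6
Deltas:
  10 - 6 = 4
  13 - 10 = 3
  27 - 13 = 14
  65 - 27 = 38
  86 - 65 = 21
  87 - 86 = 1


Delta encoded: [6, 4, 3, 14, 38, 21, 1]


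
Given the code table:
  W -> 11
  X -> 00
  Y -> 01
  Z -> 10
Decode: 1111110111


Decoding:
11 -> W
11 -> W
11 -> W
01 -> Y
11 -> W


Result: WWWYW


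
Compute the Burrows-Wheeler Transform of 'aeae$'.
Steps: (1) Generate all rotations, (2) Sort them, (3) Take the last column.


Rotations (sorted):
  0: $aeae -> last char: e
  1: ae$ae -> last char: e
  2: aeae$ -> last char: $
  3: e$aea -> last char: a
  4: eae$a -> last char: a


BWT = ee$aa


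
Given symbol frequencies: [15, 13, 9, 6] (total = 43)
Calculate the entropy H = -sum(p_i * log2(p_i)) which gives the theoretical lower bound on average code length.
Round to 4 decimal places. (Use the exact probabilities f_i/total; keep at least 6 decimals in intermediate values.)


Per-symbol terms -p_i * log2(p_i) with p_i = f_i/43:
  p = 15/43 = 0.348837: log2(p) = -1.519374, -p*log2(p) = 0.530014
  p = 13/43 = 0.302326: log2(p) = -1.725825, -p*log2(p) = 0.521761
  p = 9/43 = 0.209302: log2(p) = -2.256340, -p*log2(p) = 0.472257
  p = 6/43 = 0.139535: log2(p) = -2.841302, -p*log2(p) = 0.396461
H = 0.530014 + 0.521761 + 0.472257 + 0.396461 = 1.920493

H = 1.9205 bits/symbol


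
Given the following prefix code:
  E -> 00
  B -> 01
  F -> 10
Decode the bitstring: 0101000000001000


Decoding step by step:
Bits 01 -> B
Bits 01 -> B
Bits 00 -> E
Bits 00 -> E
Bits 00 -> E
Bits 00 -> E
Bits 10 -> F
Bits 00 -> E


Decoded message: BBEEEEFE


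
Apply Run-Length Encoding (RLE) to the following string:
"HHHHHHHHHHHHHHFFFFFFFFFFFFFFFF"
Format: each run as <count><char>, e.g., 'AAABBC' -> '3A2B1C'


Scanning runs left to right:
  i=0: run of 'H' x 14 -> '14H'
  i=14: run of 'F' x 16 -> '16F'

RLE = 14H16F


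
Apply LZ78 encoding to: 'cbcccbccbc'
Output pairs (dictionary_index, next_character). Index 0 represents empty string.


LZ78 encoding steps:
Dictionary: {0: ''}
Step 1: w='' (idx 0), next='c' -> output (0, 'c'), add 'c' as idx 1
Step 2: w='' (idx 0), next='b' -> output (0, 'b'), add 'b' as idx 2
Step 3: w='c' (idx 1), next='c' -> output (1, 'c'), add 'cc' as idx 3
Step 4: w='c' (idx 1), next='b' -> output (1, 'b'), add 'cb' as idx 4
Step 5: w='cc' (idx 3), next='b' -> output (3, 'b'), add 'ccb' as idx 5
Step 6: w='c' (idx 1), end of input -> output (1, '')


Encoded: [(0, 'c'), (0, 'b'), (1, 'c'), (1, 'b'), (3, 'b'), (1, '')]


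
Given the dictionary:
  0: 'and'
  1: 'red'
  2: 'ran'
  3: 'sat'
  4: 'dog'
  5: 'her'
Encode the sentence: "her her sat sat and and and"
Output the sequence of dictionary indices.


Look up each word in the dictionary:
  'her' -> 5
  'her' -> 5
  'sat' -> 3
  'sat' -> 3
  'and' -> 0
  'and' -> 0
  'and' -> 0

Encoded: [5, 5, 3, 3, 0, 0, 0]


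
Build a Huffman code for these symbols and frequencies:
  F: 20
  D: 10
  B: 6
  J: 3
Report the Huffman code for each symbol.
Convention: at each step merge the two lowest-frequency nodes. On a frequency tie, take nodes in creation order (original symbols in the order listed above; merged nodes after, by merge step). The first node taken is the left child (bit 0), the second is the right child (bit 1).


Huffman tree construction:
Step 1: Merge J(3) + B(6) = 9
Step 2: Merge (J+B)(9) + D(10) = 19
Step 3: Merge ((J+B)+D)(19) + F(20) = 39
Read each symbol's code off the tree from the root (left child = 0, right child = 1).

Codes:
  F: 1 (length 1)
  D: 01 (length 2)
  B: 001 (length 3)
  J: 000 (length 3)
Average code length: 67/39 = 1.7179 bits/symbol


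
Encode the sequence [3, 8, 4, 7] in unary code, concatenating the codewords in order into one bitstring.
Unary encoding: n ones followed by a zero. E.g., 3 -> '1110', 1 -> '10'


Encode each number as n ones followed by a terminating 0:
  3 -> 1110 (4 bits)
  8 -> 111111110 (9 bits)
  4 -> 11110 (5 bits)
  7 -> 11111110 (8 bits)
Total length = 4 + 9 + 5 + 8 = 26 bits.

Unary([3, 8, 4, 7]) = 11101111111101111011111110 (26 bits)


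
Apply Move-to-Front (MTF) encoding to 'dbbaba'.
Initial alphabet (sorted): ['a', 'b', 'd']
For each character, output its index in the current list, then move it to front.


MTF encoding:
'd': index 2 in ['a', 'b', 'd'] -> ['d', 'a', 'b']
'b': index 2 in ['d', 'a', 'b'] -> ['b', 'd', 'a']
'b': index 0 in ['b', 'd', 'a'] -> ['b', 'd', 'a']
'a': index 2 in ['b', 'd', 'a'] -> ['a', 'b', 'd']
'b': index 1 in ['a', 'b', 'd'] -> ['b', 'a', 'd']
'a': index 1 in ['b', 'a', 'd'] -> ['a', 'b', 'd']


Output: [2, 2, 0, 2, 1, 1]


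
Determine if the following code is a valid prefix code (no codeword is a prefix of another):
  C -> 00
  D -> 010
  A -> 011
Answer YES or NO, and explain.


Checking each pair (does one codeword prefix another?):
  C='00' vs D='010': no prefix
  C='00' vs A='011': no prefix
  D='010' vs C='00': no prefix
  D='010' vs A='011': no prefix
  A='011' vs C='00': no prefix
  A='011' vs D='010': no prefix
No violation found over all pairs.

YES -- this is a valid prefix code. No codeword is a prefix of any other codeword.


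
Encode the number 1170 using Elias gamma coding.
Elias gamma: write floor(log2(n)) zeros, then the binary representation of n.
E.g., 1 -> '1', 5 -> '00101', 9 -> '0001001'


num_bits = floor(log2(1170)) + 1 = 11
leading_zeros = num_bits - 1 = 10
binary(1170) = 10010010010

Elias gamma(1170) = '0000000000' + '10010010010' = 000000000010010010010 (21 bits)


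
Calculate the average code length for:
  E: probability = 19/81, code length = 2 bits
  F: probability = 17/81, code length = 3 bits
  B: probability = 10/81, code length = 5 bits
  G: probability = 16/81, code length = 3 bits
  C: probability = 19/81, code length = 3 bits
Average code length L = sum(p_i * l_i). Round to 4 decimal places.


Weighted contributions p_i * l_i:
  E: (19/81) * 2 = 38/81
  F: (17/81) * 3 = 51/81
  B: (10/81) * 5 = 50/81
  G: (16/81) * 3 = 48/81
  C: (19/81) * 3 = 57/81
Sum = (38 + 51 + 50 + 48 + 57)/81 = 244/81

L = 244/81 = 3.0123 bits/symbol


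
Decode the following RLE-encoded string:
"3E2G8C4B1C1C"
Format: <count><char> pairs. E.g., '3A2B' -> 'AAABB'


Expanding each <count><char> pair:
  3E -> 'EEE'
  2G -> 'GG'
  8C -> 'CCCCCCCC'
  4B -> 'BBBB'
  1C -> 'C'
  1C -> 'C'

Decoded = EEEGGCCCCCCCCBBBBCC


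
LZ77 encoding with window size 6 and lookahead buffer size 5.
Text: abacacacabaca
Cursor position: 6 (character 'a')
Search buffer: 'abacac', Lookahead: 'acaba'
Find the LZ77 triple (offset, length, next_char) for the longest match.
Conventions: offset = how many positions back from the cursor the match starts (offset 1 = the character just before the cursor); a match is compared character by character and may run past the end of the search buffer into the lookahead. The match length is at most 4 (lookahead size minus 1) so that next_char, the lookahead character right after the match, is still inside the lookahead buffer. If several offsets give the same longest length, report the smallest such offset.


Try each offset into the search buffer:
  offset=1 (pos 5, char 'c'): match length 0
  offset=2 (pos 4, char 'a'): match length 3
  offset=3 (pos 3, char 'c'): match length 0
  offset=4 (pos 2, char 'a'): match length 3
  offset=5 (pos 1, char 'b'): match length 0
  offset=6 (pos 0, char 'a'): match length 1
Longest match has length 3, found at offsets 2, 4; take the smallest, offset 2.
next_char = character at position 6 + 3 = 9 -> 'b'

Best match: offset=2, length=3 (matching 'aca' starting at position 4)
LZ77 triple: (2, 3, 'b')


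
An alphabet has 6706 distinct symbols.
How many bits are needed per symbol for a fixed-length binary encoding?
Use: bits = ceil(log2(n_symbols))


log2(6706) = 12.7112
Bracket: 2^12 = 4096 < 6706 <= 2^13 = 8192
So ceil(log2(6706)) = 13

bits = ceil(log2(6706)) = ceil(12.7112) = 13 bits


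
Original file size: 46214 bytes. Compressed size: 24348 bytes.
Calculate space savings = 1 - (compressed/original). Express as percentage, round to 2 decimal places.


ratio = compressed/original = 24348/46214 = 0.526853
savings = 1 - ratio = 1 - 0.526853 = 0.473147
as a percentage: 0.473147 * 100 = 47.31%

Space savings = 1 - 24348/46214 = 47.31%


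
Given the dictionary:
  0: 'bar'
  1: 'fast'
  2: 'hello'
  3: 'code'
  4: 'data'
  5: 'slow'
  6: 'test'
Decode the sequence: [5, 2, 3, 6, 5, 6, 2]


Look up each index in the dictionary:
  5 -> 'slow'
  2 -> 'hello'
  3 -> 'code'
  6 -> 'test'
  5 -> 'slow'
  6 -> 'test'
  2 -> 'hello'

Decoded: "slow hello code test slow test hello"


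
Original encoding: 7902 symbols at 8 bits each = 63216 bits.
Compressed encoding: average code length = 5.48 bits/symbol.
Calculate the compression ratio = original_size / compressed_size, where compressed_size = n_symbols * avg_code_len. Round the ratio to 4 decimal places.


original_size = n_symbols * orig_bits = 7902 * 8 = 63216 bits
compressed_size = n_symbols * avg_code_len = 7902 * 5.48 = 43302.96 bits
ratio = original_size / compressed_size = 63216 / 43302.96 = 1.4599

Compression ratio = 1.4599


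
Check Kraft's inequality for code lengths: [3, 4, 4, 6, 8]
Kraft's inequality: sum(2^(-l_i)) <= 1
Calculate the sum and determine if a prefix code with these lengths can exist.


Sum = 2^(-3) + 2^(-4) + 2^(-4) + 2^(-6) + 2^(-8)
    = 0.125 + 0.0625 + 0.0625 + 0.015625 + 0.00390625
    = 69/256 = 0.26953125
Since 0.26953125 <= 1, Kraft's inequality IS satisfied.
A prefix code with these lengths CAN exist.

Kraft sum = 0.26953125. Satisfied.


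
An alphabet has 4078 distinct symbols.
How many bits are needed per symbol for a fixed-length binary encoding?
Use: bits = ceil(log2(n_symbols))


log2(4078) = 11.9936
Bracket: 2^11 = 2048 < 4078 <= 2^12 = 4096
So ceil(log2(4078)) = 12

bits = ceil(log2(4078)) = ceil(11.9936) = 12 bits


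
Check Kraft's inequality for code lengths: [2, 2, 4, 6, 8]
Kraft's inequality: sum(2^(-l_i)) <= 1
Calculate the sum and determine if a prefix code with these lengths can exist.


Sum = 2^(-2) + 2^(-2) + 2^(-4) + 2^(-6) + 2^(-8)
    = 0.25 + 0.25 + 0.0625 + 0.015625 + 0.00390625
    = 149/256 = 0.58203125
Since 0.58203125 <= 1, Kraft's inequality IS satisfied.
A prefix code with these lengths CAN exist.

Kraft sum = 0.58203125. Satisfied.


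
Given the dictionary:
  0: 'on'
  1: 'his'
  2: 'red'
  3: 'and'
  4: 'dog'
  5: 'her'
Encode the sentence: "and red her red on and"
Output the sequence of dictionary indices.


Look up each word in the dictionary:
  'and' -> 3
  'red' -> 2
  'her' -> 5
  'red' -> 2
  'on' -> 0
  'and' -> 3

Encoded: [3, 2, 5, 2, 0, 3]


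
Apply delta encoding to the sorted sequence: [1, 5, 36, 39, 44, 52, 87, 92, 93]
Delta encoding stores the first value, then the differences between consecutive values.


First value: 1
Deltas:
  5 - 1 = 4
  36 - 5 = 31
  39 - 36 = 3
  44 - 39 = 5
  52 - 44 = 8
  87 - 52 = 35
  92 - 87 = 5
  93 - 92 = 1


Delta encoded: [1, 4, 31, 3, 5, 8, 35, 5, 1]


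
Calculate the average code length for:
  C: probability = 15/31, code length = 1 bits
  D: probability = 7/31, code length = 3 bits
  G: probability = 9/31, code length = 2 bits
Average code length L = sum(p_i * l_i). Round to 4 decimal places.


Weighted contributions p_i * l_i:
  C: (15/31) * 1 = 15/31
  D: (7/31) * 3 = 21/31
  G: (9/31) * 2 = 18/31
Sum = (15 + 21 + 18)/31 = 54/31

L = 54/31 = 1.7419 bits/symbol


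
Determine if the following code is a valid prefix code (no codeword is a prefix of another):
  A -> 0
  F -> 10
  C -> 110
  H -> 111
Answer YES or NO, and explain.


Checking each pair (does one codeword prefix another?):
  A='0' vs F='10': no prefix
  A='0' vs C='110': no prefix
  A='0' vs H='111': no prefix
  F='10' vs A='0': no prefix
  F='10' vs C='110': no prefix
  F='10' vs H='111': no prefix
  C='110' vs A='0': no prefix
  C='110' vs F='10': no prefix
  C='110' vs H='111': no prefix
  H='111' vs A='0': no prefix
  H='111' vs F='10': no prefix
  H='111' vs C='110': no prefix
No violation found over all pairs.

YES -- this is a valid prefix code. No codeword is a prefix of any other codeword.


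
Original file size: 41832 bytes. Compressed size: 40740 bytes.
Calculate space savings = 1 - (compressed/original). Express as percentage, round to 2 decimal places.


ratio = compressed/original = 40740/41832 = 0.973896
savings = 1 - ratio = 1 - 0.973896 = 0.026104
as a percentage: 0.026104 * 100 = 2.61%

Space savings = 1 - 40740/41832 = 2.61%


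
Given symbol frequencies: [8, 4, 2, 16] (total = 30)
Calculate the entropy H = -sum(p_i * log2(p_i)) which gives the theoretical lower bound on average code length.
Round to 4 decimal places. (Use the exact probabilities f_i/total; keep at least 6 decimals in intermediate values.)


Per-symbol terms -p_i * log2(p_i) with p_i = f_i/30:
  p = 8/30 = 0.266667: log2(p) = -1.906891, -p*log2(p) = 0.508504
  p = 4/30 = 0.133333: log2(p) = -2.906891, -p*log2(p) = 0.387585
  p = 2/30 = 0.066667: log2(p) = -3.906891, -p*log2(p) = 0.260459
  p = 16/30 = 0.533333: log2(p) = -0.906891, -p*log2(p) = 0.483675
H = 0.508504 + 0.387585 + 0.260459 + 0.483675 = 1.640223

H = 1.6402 bits/symbol


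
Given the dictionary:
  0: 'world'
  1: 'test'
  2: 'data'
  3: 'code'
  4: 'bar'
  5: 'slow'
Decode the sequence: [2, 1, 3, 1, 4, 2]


Look up each index in the dictionary:
  2 -> 'data'
  1 -> 'test'
  3 -> 'code'
  1 -> 'test'
  4 -> 'bar'
  2 -> 'data'

Decoded: "data test code test bar data"


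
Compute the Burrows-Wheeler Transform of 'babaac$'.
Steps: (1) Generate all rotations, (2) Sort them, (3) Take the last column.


Rotations (sorted):
  0: $babaac -> last char: c
  1: aac$bab -> last char: b
  2: abaac$b -> last char: b
  3: ac$baba -> last char: a
  4: baac$ba -> last char: a
  5: babaac$ -> last char: $
  6: c$babaa -> last char: a


BWT = cbbaa$a


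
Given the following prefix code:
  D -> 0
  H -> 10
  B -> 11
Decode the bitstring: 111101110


Decoding step by step:
Bits 11 -> B
Bits 11 -> B
Bits 0 -> D
Bits 11 -> B
Bits 10 -> H


Decoded message: BBDBH


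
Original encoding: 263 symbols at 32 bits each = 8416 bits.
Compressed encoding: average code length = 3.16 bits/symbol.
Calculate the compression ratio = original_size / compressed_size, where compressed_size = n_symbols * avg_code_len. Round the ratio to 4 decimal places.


original_size = n_symbols * orig_bits = 263 * 32 = 8416 bits
compressed_size = n_symbols * avg_code_len = 263 * 3.16 = 831.08 bits
ratio = original_size / compressed_size = 8416 / 831.08 = 10.1266

Compression ratio = 10.1266


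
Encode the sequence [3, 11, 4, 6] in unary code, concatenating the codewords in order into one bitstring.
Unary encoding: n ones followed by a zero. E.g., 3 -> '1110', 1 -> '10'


Encode each number as n ones followed by a terminating 0:
  3 -> 1110 (4 bits)
  11 -> 111111111110 (12 bits)
  4 -> 11110 (5 bits)
  6 -> 1111110 (7 bits)
Total length = 4 + 12 + 5 + 7 = 28 bits.

Unary([3, 11, 4, 6]) = 1110111111111110111101111110 (28 bits)


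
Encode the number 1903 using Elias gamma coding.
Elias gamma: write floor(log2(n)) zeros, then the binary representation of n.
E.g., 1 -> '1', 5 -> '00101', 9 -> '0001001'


num_bits = floor(log2(1903)) + 1 = 11
leading_zeros = num_bits - 1 = 10
binary(1903) = 11101101111

Elias gamma(1903) = '0000000000' + '11101101111' = 000000000011101101111 (21 bits)


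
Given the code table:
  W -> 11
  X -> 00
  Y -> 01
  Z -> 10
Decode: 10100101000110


Decoding:
10 -> Z
10 -> Z
01 -> Y
01 -> Y
00 -> X
01 -> Y
10 -> Z


Result: ZZYYXYZ


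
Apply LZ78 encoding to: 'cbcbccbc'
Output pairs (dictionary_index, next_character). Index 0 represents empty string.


LZ78 encoding steps:
Dictionary: {0: ''}
Step 1: w='' (idx 0), next='c' -> output (0, 'c'), add 'c' as idx 1
Step 2: w='' (idx 0), next='b' -> output (0, 'b'), add 'b' as idx 2
Step 3: w='c' (idx 1), next='b' -> output (1, 'b'), add 'cb' as idx 3
Step 4: w='c' (idx 1), next='c' -> output (1, 'c'), add 'cc' as idx 4
Step 5: w='b' (idx 2), next='c' -> output (2, 'c'), add 'bc' as idx 5


Encoded: [(0, 'c'), (0, 'b'), (1, 'b'), (1, 'c'), (2, 'c')]


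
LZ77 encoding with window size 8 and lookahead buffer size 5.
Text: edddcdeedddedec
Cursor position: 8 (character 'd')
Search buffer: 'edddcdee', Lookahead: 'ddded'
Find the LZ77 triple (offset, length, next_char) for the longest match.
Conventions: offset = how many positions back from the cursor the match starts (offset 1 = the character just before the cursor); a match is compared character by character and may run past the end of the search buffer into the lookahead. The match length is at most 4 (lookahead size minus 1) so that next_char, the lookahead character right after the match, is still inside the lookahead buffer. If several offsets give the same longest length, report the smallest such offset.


Try each offset into the search buffer:
  offset=1 (pos 7, char 'e'): match length 0
  offset=2 (pos 6, char 'e'): match length 0
  offset=3 (pos 5, char 'd'): match length 1
  offset=4 (pos 4, char 'c'): match length 0
  offset=5 (pos 3, char 'd'): match length 1
  offset=6 (pos 2, char 'd'): match length 2
  offset=7 (pos 1, char 'd'): match length 3
  offset=8 (pos 0, char 'e'): match length 0
Longest match has length 3 at offset 7.
next_char = character at position 8 + 3 = 11 -> 'e'

Best match: offset=7, length=3 (matching 'ddd' starting at position 1)
LZ77 triple: (7, 3, 'e')


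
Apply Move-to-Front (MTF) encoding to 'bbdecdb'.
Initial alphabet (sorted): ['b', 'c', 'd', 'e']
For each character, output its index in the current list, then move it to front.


MTF encoding:
'b': index 0 in ['b', 'c', 'd', 'e'] -> ['b', 'c', 'd', 'e']
'b': index 0 in ['b', 'c', 'd', 'e'] -> ['b', 'c', 'd', 'e']
'd': index 2 in ['b', 'c', 'd', 'e'] -> ['d', 'b', 'c', 'e']
'e': index 3 in ['d', 'b', 'c', 'e'] -> ['e', 'd', 'b', 'c']
'c': index 3 in ['e', 'd', 'b', 'c'] -> ['c', 'e', 'd', 'b']
'd': index 2 in ['c', 'e', 'd', 'b'] -> ['d', 'c', 'e', 'b']
'b': index 3 in ['d', 'c', 'e', 'b'] -> ['b', 'd', 'c', 'e']


Output: [0, 0, 2, 3, 3, 2, 3]


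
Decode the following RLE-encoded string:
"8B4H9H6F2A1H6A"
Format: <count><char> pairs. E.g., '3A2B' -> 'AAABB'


Expanding each <count><char> pair:
  8B -> 'BBBBBBBB'
  4H -> 'HHHH'
  9H -> 'HHHHHHHHH'
  6F -> 'FFFFFF'
  2A -> 'AA'
  1H -> 'H'
  6A -> 'AAAAAA'

Decoded = BBBBBBBBHHHHHHHHHHHHHFFFFFFAAHAAAAAA


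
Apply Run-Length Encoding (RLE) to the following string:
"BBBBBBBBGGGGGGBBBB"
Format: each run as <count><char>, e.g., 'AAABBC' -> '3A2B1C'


Scanning runs left to right:
  i=0: run of 'B' x 8 -> '8B'
  i=8: run of 'G' x 6 -> '6G'
  i=14: run of 'B' x 4 -> '4B'

RLE = 8B6G4B


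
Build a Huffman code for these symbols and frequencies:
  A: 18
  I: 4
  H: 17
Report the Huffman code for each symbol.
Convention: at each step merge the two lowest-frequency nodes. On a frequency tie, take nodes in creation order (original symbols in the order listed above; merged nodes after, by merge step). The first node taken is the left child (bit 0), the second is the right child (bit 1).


Huffman tree construction:
Step 1: Merge I(4) + H(17) = 21
Step 2: Merge A(18) + (I+H)(21) = 39
Read each symbol's code off the tree from the root (left child = 0, right child = 1).

Codes:
  A: 0 (length 1)
  I: 10 (length 2)
  H: 11 (length 2)
Average code length: 60/39 = 1.5385 bits/symbol


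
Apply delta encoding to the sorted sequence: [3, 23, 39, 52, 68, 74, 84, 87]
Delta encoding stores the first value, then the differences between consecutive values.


First value: 3
Deltas:
  23 - 3 = 20
  39 - 23 = 16
  52 - 39 = 13
  68 - 52 = 16
  74 - 68 = 6
  84 - 74 = 10
  87 - 84 = 3


Delta encoded: [3, 20, 16, 13, 16, 6, 10, 3]


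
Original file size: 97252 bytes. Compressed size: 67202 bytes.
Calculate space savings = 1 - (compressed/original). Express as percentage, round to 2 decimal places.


ratio = compressed/original = 67202/97252 = 0.691009
savings = 1 - ratio = 1 - 0.691009 = 0.308991
as a percentage: 0.308991 * 100 = 30.9%

Space savings = 1 - 67202/97252 = 30.9%


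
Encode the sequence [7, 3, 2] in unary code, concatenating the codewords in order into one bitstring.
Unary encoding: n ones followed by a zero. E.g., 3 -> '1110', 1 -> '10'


Encode each number as n ones followed by a terminating 0:
  7 -> 11111110 (8 bits)
  3 -> 1110 (4 bits)
  2 -> 110 (3 bits)
Total length = 8 + 4 + 3 = 15 bits.

Unary([7, 3, 2]) = 111111101110110 (15 bits)


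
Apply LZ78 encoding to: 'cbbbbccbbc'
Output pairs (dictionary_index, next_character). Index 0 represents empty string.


LZ78 encoding steps:
Dictionary: {0: ''}
Step 1: w='' (idx 0), next='c' -> output (0, 'c'), add 'c' as idx 1
Step 2: w='' (idx 0), next='b' -> output (0, 'b'), add 'b' as idx 2
Step 3: w='b' (idx 2), next='b' -> output (2, 'b'), add 'bb' as idx 3
Step 4: w='b' (idx 2), next='c' -> output (2, 'c'), add 'bc' as idx 4
Step 5: w='c' (idx 1), next='b' -> output (1, 'b'), add 'cb' as idx 5
Step 6: w='bc' (idx 4), end of input -> output (4, '')


Encoded: [(0, 'c'), (0, 'b'), (2, 'b'), (2, 'c'), (1, 'b'), (4, '')]


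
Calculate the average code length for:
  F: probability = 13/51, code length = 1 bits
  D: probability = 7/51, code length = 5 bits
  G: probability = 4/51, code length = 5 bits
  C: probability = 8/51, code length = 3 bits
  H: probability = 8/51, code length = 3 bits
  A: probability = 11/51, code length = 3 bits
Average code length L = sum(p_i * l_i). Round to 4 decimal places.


Weighted contributions p_i * l_i:
  F: (13/51) * 1 = 13/51
  D: (7/51) * 5 = 35/51
  G: (4/51) * 5 = 20/51
  C: (8/51) * 3 = 24/51
  H: (8/51) * 3 = 24/51
  A: (11/51) * 3 = 33/51
Sum = (13 + 35 + 20 + 24 + 24 + 33)/51 = 149/51

L = 149/51 = 2.9216 bits/symbol


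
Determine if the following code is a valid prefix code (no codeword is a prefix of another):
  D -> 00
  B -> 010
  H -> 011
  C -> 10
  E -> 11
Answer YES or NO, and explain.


Checking each pair (does one codeword prefix another?):
  D='00' vs B='010': no prefix
  D='00' vs H='011': no prefix
  D='00' vs C='10': no prefix
  D='00' vs E='11': no prefix
  B='010' vs D='00': no prefix
  B='010' vs H='011': no prefix
  B='010' vs C='10': no prefix
  B='010' vs E='11': no prefix
  H='011' vs D='00': no prefix
  H='011' vs B='010': no prefix
  H='011' vs C='10': no prefix
  H='011' vs E='11': no prefix
  C='10' vs D='00': no prefix
  C='10' vs B='010': no prefix
  C='10' vs H='011': no prefix
  C='10' vs E='11': no prefix
  E='11' vs D='00': no prefix
  E='11' vs B='010': no prefix
  E='11' vs H='011': no prefix
  E='11' vs C='10': no prefix
No violation found over all pairs.

YES -- this is a valid prefix code. No codeword is a prefix of any other codeword.
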